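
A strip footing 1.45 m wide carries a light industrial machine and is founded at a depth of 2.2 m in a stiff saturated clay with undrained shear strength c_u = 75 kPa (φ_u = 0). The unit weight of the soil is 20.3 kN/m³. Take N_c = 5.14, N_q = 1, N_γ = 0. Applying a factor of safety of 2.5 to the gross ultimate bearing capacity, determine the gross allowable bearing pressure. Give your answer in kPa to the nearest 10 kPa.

q = γ·D_f = 20.3 × 2.2 = 44.66 kPa.
c·N_c = 75 × 5.14 = 385.5 kPa
q·N_q = 44.66 × 1 = 44.66 kPa
q_ult = 385.5 + 44.66 = 430.16 kPa.
q_all = q_ult / FS = 430.16 / 2.5 = 172.06 kPa.

q_all ≈ 170 kPa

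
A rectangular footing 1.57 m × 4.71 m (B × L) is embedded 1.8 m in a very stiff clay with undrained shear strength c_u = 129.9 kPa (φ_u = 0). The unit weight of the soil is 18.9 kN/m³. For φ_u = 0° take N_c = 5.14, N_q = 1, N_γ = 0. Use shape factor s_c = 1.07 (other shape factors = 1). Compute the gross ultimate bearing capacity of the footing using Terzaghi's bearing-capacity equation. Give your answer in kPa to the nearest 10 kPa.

q_ult ≈ 750 kPa

q = γ·D_f = 18.9 × 1.8 = 34.02 kPa.
c·N_c·s_c = 129.9 × 5.14 × 1.07 = 714.42 kPa
q·N_q = 34.02 × 1 = 34.02 kPa
q_ult = 714.42 + 34.02 = 748.44 kPa.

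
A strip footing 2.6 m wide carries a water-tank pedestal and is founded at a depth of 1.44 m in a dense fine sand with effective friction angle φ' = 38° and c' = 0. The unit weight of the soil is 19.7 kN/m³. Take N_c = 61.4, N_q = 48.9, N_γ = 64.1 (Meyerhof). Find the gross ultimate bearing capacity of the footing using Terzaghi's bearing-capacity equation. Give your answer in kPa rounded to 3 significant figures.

q_ult ≈ 3030 kPa

Effective surcharge at the founding depth q = γ·D_f = 19.7 × 1.44 = 28.368 kPa.
q_ult = q·N_q + 0.5·γ·B·N_γ
     = 28.368 × 48.9 + 0.5 × 19.7 × 2.6 × 64.1
     = 1387.2 + 1641.6 = 3028.8 kPa.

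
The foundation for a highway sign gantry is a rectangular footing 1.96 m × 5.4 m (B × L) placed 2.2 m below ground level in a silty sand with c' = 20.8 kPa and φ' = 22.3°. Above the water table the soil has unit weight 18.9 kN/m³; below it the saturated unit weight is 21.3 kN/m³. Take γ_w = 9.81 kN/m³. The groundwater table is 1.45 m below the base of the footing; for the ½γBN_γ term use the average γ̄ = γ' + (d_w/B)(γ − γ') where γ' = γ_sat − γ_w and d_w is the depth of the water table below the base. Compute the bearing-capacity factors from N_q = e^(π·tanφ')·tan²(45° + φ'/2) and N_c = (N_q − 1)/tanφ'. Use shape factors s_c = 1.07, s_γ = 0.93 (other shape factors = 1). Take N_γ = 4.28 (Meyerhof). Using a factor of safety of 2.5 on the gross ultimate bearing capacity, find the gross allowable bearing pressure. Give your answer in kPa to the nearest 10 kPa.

N_q = e^(π·tan22.3°)·tan²(56.15°) = 8.06; N_c = (N_q − 1)/tanφ' = 17.22.
Overburden at base level: q = 18.9 × 2.2 = 41.58 kPa.
The water table is 1.45 m below the base (< B = 1.96 m), so the ½γBN_γ term uses γ̄ = γ' + (d_w/B)(γ − γ') = 11.49 + (1.45/1.96)(18.9 − 11.49) = 16.972 kN/m³.
Cohesion term c·N_c·s_c = 20.8 × 17.222 × 1.07 = 383.29 kPa; surcharge term q·N_q = 41.58 × 8.0632 = 335.27 kPa; self-weight term 0.5·γ·B·N_γ·s_γ = 0.5 × 16.972 × 1.96 × 4.28 × 0.93 = 66.204 kPa.
q_ult = 383.29 + 335.27 + 66.204 = 784.76 kPa.
q_all = 784.76 / 2.5 = 313.9 kPa.

q_all ≈ 310 kPa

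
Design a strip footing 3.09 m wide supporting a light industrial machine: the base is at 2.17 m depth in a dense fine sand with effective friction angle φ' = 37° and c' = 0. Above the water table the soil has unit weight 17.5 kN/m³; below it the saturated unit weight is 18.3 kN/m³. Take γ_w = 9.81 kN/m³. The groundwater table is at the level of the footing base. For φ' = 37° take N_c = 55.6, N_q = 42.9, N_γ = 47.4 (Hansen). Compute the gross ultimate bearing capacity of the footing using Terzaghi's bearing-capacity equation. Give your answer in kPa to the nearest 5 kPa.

q_ult ≈ 2250 kPa

Effective surcharge at the founding depth q = γ·D_f = 17.5 × 2.17 = 37.975 kPa.
The water table coincides with the base, so in the self-weight term γ → γ' = 8.49 kN/m³.
q_ult = q·N_q + 0.5·γ·B·N_γ
     = 37.975 × 42.9 + 0.5 × 8.49 × 3.09 × 47.4
     = 1629.1 + 621.75 = 2250.9 kPa.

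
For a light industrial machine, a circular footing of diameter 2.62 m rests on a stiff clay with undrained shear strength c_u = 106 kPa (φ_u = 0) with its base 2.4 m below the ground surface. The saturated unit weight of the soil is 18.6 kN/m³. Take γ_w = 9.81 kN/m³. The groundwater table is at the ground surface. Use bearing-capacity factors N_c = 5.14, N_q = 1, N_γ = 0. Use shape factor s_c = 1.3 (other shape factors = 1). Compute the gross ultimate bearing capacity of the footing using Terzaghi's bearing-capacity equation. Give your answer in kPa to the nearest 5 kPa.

q_ult ≈ 730 kPa

With the water table at the surface the whole profile is submerged: γ' = 18.6 − 9.81 = 8.79 kN/m³, so q = γ'·D_f = 21.096 kPa.
q_ult = c·N_c·s_c + q·N_q
     = 106 × 5.14 × 1.3 + 21.096 × 1
     = 708.29 + 21.096 = 729.39 kPa.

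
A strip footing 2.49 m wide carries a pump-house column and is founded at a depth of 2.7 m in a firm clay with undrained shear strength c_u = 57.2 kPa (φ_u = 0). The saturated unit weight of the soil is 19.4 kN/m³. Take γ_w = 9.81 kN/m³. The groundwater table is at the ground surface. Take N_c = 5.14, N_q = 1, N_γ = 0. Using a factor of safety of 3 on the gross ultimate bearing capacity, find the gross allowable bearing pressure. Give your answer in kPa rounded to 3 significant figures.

γ' = 19.4 − 9.81 = 9.59 kN/m³ (submerged throughout). q = 9.59 × 2.7 = 25.893 kPa.
c·N_c = 57.2 × 5.14 = 294.01 kPa
q·N_q = 25.893 × 1 = 25.893 kPa
q_ult = 294.01 + 25.893 = 319.9 kPa.
q_all = 319.9 / 3 = 106.63 kPa.

q_all ≈ 107 kPa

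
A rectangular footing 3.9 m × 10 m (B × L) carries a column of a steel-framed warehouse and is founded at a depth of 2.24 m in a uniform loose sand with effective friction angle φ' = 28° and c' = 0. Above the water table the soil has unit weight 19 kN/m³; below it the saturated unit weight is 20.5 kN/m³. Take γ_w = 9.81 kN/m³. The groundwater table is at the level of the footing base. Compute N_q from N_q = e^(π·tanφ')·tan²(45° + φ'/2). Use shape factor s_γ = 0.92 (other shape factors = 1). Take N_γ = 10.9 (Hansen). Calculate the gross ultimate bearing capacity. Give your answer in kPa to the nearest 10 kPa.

q_ult ≈ 840 kPa

tan28° = 0.5317, so N_q = e^(π×0.5317)·tan²(59°) = 5.314 × 2.77 = 14.72.
Overburden at base level: q = 19 × 2.24 = 42.56 kPa.
Below the base the soil is submerged, so the ½γBN_γ term uses γ' = 20.5 − 9.81 = 10.69 kN/m³.
Surcharge term q·N_q = 42.56 × 14.72 = 626.48 kPa; self-weight term 0.5·γ·B·N_γ·s_γ = 0.5 × 10.69 × 3.9 × 10.9 × 0.92 = 209.04 kPa.
q_ult = 626.48 + 209.04 = 835.52 kPa.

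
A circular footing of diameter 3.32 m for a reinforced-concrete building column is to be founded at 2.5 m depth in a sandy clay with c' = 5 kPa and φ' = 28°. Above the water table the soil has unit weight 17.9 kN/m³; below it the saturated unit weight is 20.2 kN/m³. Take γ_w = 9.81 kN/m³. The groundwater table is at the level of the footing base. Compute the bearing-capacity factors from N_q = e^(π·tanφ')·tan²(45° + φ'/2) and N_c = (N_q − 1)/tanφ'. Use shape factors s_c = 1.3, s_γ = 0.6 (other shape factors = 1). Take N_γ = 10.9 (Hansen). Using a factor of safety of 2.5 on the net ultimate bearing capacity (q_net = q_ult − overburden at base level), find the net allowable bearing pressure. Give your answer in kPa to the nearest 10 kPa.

q_all(net) ≈ 360 kPa

N_q = e^(π·tan28°)·tan²(59°) = 14.72; N_c = (N_q − 1)/tanφ' = 25.8.
q = γ·D_f = 17.9 × 2.5 = 44.75 kPa.
For the ½γBN_γ term take γ' = 20.2 − 9.81 = 10.39 kN/m³ (soil below base is submerged).
c·N_c·s_c = 5 × 25.803 × 1.3 = 167.72 kPa
q·N_q = 44.75 × 14.72 = 658.71 kPa
0.5·γ·B·N_γ·s_γ = 0.5 × 10.39 × 3.32 × 10.9 × 0.6 = 112.8 kPa
q_ult = 167.72 + 658.71 + 112.8 = 939.23 kPa.
q_net = 939.23 − 44.75 = 894.48 kPa.
q_all(net) = 894.48 / 2.5 = 357.79 kPa.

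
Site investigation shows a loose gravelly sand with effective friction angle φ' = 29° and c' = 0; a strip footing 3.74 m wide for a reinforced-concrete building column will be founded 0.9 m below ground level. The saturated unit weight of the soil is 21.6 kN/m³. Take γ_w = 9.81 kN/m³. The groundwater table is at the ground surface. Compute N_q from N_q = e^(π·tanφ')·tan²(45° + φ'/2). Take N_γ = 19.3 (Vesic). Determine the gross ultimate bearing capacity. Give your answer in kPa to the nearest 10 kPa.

q_ult ≈ 600 kPa

tan29° = 0.5543, so N_q = e^(π×0.5543)·tan²(59.5°) = 5.705 × 2.882 = 16.44.
With the water table at the surface the whole profile is submerged: γ' = 21.6 − 9.81 = 11.79 kN/m³, so q = γ'·D_f = 10.611 kPa; the same γ' applies in the ½γBN_γ term.
q_ult = q·N_q + 0.5·γ·B·N_γ
     = 10.611 × 16.443 + 0.5 × 11.79 × 3.74 × 19.3
     = 174.48 + 425.51 = 599.99 kPa.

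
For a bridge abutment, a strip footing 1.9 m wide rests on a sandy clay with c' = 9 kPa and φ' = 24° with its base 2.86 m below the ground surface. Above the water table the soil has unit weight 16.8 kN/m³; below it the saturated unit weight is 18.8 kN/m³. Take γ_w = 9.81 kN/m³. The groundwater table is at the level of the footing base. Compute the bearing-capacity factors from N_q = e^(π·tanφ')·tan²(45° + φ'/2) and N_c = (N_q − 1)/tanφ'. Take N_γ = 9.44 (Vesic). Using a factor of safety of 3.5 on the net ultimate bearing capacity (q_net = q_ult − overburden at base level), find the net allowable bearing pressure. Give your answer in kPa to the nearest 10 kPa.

q_all(net) ≈ 190 kPa

N_q = e^(π·tan24°)·tan²(57°) = 9.6; N_c = (N_q − 1)/tanφ' = 19.32.
q = γ·D_f = 16.8 × 2.86 = 48.048 kPa.
For the ½γBN_γ term take γ' = 18.8 − 9.81 = 8.99 kN/m³ (soil below base is submerged).
c·N_c = 9 × 19.324 = 173.91 kPa
q·N_q = 48.048 × 9.6034 = 461.42 kPa
0.5·γ·B·N_γ = 0.5 × 8.99 × 1.9 × 9.44 = 80.622 kPa
q_ult = 173.91 + 461.42 + 80.622 = 715.96 kPa.
q_net = 715.96 − 48.048 = 667.91 kPa.
q_all(net) = 667.91 / 3.5 = 190.83 kPa.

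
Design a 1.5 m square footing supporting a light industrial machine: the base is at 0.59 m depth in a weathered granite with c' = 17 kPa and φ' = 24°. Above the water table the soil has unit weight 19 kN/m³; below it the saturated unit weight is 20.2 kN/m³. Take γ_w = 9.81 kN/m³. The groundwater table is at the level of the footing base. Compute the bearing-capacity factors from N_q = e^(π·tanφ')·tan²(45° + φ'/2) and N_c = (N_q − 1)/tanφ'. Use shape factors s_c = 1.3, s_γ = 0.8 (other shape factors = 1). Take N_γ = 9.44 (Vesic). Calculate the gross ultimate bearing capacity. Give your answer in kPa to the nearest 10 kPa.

q_ult ≈ 590 kPa

tan24° = 0.4452, so N_q = e^(π×0.4452)·tan²(57°) = 4.05 × 2.371 = 9.6.
N_c = (9.6 − 1)/tan24° = 19.32.
Overburden at base level: q = 19 × 0.59 = 11.21 kPa.
Below the base the soil is submerged, so the ½γBN_γ term uses γ' = 20.2 − 9.81 = 10.39 kN/m³.
Cohesion term c·N_c·s_c = 17 × 19.324 × 1.3 = 427.05 kPa; surcharge term q·N_q = 11.21 × 9.6034 = 107.65 kPa; self-weight term 0.5·γ·B·N_γ·s_γ = 0.5 × 10.39 × 1.5 × 9.44 × 0.8 = 58.849 kPa.
q_ult = 427.05 + 107.65 + 58.849 = 593.55 kPa.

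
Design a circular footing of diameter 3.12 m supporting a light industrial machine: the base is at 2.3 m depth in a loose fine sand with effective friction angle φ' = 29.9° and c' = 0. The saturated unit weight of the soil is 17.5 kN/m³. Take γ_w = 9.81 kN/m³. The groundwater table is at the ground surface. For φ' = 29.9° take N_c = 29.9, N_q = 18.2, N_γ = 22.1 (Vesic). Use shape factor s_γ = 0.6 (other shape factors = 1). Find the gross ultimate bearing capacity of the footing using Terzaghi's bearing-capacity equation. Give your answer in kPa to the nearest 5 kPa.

q_ult ≈ 480 kPa

Water table at ground surface, so effective unit weight γ' = 17.5 − 9.81 = 7.69 kN/m³ is used throughout; overburden q = 7.69 × 2.3 = 17.687 kPa; the same γ' applies in the ½γBN_γ term.
Surcharge term q·N_q = 17.687 × 18.2 = 321.9 kPa; self-weight term 0.5·γ·B·N_γ·s_γ = 0.5 × 7.69 × 3.12 × 22.1 × 0.6 = 159.07 kPa.
q_ult = 321.9 + 159.07 = 480.98 kPa.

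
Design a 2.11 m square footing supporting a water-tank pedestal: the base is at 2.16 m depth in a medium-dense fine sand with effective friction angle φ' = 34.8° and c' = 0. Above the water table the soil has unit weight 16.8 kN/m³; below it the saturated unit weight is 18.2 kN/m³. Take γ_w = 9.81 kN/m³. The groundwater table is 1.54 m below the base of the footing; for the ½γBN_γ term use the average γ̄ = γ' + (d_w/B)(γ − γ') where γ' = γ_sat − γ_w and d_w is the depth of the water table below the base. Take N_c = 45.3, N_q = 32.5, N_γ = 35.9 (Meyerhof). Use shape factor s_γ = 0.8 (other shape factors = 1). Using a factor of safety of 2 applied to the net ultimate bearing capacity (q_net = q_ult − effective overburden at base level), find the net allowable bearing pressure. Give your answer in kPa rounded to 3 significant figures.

q = γ·D_f = 16.8 × 2.16 = 36.288 kPa.
γ' = 8.39 kN/m³; averaging over the depth B below the base, γ̄ = γ' + (d_w/B)(γ − γ') = 14.528 kN/m³.
q·N_q = 36.288 × 32.5 = 1179.4 kPa
0.5·γ·B·N_γ·s_γ = 0.5 × 14.528 × 2.11 × 35.9 × 0.8 = 440.2 kPa
q_ult = 1179.4 + 440.2 = 1619.6 kPa.
Net ultimate: q_net = 1619.6 − 36.288 = 1583.3 kPa.
q_all(net) = 1583.3 / 2 = 791.63 kPa.

q_all(net) ≈ 792 kPa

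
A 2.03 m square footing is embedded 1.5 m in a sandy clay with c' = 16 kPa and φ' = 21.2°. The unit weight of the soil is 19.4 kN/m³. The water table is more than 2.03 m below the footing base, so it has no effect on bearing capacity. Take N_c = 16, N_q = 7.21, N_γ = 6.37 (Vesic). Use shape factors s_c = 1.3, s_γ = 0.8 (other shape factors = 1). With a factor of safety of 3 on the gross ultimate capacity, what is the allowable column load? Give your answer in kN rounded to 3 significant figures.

P_all ≈ 883 kN

Effective surcharge at the founding depth q = γ·D_f = 19.4 × 1.5 = 29.1 kPa.
q_ult = c·N_c·s_c + q·N_q + 0.5·γ·B·N_γ·s_γ
     = 16 × 16 × 1.3 + 29.1 × 7.21 + 0.5 × 19.4 × 2.03 × 6.37 × 0.8
     = 332.8 + 209.81 + 100.35 = 642.96 kPa.
Gross allowable pressure q_all = 642.96 / 3 = 214.32 kPa.
Footing area = 4.1209 m², so allowable column load = 214.32 × 4.1209 = 883.19 kN.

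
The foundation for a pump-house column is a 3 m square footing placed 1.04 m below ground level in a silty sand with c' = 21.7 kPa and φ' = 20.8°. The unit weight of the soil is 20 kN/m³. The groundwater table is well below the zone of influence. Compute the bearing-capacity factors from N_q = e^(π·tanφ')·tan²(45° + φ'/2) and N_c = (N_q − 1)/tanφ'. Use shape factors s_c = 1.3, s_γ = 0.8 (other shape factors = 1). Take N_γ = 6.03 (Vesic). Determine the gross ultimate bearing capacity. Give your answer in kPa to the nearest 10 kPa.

tan20.8° = 0.3799, so N_q = e^(π×0.3799)·tan²(55.4°) = 3.298 × 2.101 = 6.93.
N_c = (6.93 − 1)/tan20.8° = 15.61.
Effective surcharge at the founding depth q = γ·D_f = 20 × 1.04 = 20.8 kPa.
q_ult = c·N_c·s_c + q·N_q + 0.5·γ·B·N_γ·s_γ
     = 21.7 × 15.612 × 1.3 + 20.8 × 6.9305 + 0.5 × 20 × 3 × 6.03 × 0.8
     = 440.42 + 144.15 + 144.72 = 729.29 kPa.

q_ult ≈ 730 kPa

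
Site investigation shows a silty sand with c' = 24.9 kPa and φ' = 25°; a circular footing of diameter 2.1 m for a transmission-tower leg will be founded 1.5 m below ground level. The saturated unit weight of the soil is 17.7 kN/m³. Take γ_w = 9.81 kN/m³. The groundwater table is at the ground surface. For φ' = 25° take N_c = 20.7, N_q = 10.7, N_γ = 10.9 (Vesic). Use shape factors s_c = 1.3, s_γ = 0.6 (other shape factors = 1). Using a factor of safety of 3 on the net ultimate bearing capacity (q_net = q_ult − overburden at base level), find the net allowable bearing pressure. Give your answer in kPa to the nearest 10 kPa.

q_all(net) ≈ 280 kPa

With the water table at the surface the whole profile is submerged: γ' = 17.7 − 9.81 = 7.89 kN/m³, so q = γ'·D_f = 11.835 kPa; the same γ' applies in the ½γBN_γ term.
q_ult = c·N_c·s_c + q·N_q + 0.5·γ·B·N_γ·s_γ
     = 24.9 × 20.7 × 1.3 + 11.835 × 10.7 + 0.5 × 7.89 × 2.1 × 10.9 × 0.6
     = 670.06 + 126.63 + 54.181 = 850.87 kPa.
q_net = 850.87 − 11.835 = 839.04 kPa.
q_all(net) = 839.04 / 3 = 279.68 kPa.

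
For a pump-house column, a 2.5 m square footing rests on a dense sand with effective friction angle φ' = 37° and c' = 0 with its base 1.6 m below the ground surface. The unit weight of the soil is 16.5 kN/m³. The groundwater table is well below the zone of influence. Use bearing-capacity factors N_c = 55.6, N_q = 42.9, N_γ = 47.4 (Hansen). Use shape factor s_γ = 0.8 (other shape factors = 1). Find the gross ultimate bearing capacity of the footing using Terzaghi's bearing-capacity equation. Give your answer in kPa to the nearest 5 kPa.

Overburden at base level: q = 16.5 × 1.6 = 26.4 kPa.
Surcharge term q·N_q = 26.4 × 42.9 = 1132.6 kPa; self-weight term 0.5·γ·B·N_γ·s_γ = 0.5 × 16.5 × 2.5 × 47.4 × 0.8 = 782.1 kPa.
q_ult = 1132.6 + 782.1 = 1914.7 kPa.

q_ult ≈ 1915 kPa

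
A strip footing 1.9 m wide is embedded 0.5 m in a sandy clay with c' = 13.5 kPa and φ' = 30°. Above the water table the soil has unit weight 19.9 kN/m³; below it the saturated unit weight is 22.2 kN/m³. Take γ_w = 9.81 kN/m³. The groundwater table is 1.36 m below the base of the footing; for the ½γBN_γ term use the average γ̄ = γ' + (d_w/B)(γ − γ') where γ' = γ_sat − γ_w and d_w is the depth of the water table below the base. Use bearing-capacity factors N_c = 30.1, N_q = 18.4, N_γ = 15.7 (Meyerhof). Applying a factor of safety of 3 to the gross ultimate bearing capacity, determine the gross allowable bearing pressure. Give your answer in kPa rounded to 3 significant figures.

q_all ≈ 285 kPa

Effective surcharge at the founding depth q = γ·D_f = 19.9 × 0.5 = 9.95 kPa.
With d_w = 1.36 m < B, γ̄ = 12.39 + (1.36/1.9) × (19.9 − 12.39) = 17.766 kN/m³.
q_ult = c·N_c + q·N_q + 0.5·γ·B·N_γ
     = 13.5 × 30.1 + 9.95 × 18.4 + 0.5 × 17.766 × 1.9 × 15.7
     = 406.35 + 183.08 + 264.97 = 854.4 kPa.
q_all = q_ult / FS = 854.4 / 3 = 284.8 kPa.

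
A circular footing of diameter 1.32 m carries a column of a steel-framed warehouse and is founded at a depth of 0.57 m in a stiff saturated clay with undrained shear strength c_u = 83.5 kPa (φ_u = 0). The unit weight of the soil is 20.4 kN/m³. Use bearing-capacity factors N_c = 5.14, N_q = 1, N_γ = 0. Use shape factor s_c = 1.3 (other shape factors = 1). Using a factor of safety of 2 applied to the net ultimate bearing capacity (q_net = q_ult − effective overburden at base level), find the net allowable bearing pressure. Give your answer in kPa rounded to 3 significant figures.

q_all(net) ≈ 279 kPa

Overburden at base level: q = 20.4 × 0.57 = 11.628 kPa.
Cohesion term c·N_c·s_c = 83.5 × 5.14 × 1.3 = 557.95 kPa; surcharge term q·N_q = 11.628 × 1 = 11.628 kPa.
q_ult = 557.95 + 11.628 = 569.58 kPa.
Net ultimate: q_net = 569.58 − 11.628 = 557.95 kPa.
q_all(net) = 557.95 / 2 = 278.97 kPa.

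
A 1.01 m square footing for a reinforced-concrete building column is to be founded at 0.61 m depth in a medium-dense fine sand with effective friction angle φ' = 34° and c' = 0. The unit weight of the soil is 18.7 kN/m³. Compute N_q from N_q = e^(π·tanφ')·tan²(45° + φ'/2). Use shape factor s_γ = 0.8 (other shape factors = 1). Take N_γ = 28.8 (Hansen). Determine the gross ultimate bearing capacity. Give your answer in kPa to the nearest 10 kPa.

tan34° = 0.6745, so N_q = e^(π×0.6745)·tan²(62°) = 8.323 × 3.537 = 29.44.
Overburden at base level: q = 18.7 × 0.61 = 11.407 kPa.
Surcharge term q·N_q = 11.407 × 29.44 = 335.82 kPa; self-weight term 0.5·γ·B·N_γ·s_γ = 0.5 × 18.7 × 1.01 × 28.8 × 0.8 = 217.58 kPa.
q_ult = 335.82 + 217.58 = 553.4 kPa.

q_ult ≈ 550 kPa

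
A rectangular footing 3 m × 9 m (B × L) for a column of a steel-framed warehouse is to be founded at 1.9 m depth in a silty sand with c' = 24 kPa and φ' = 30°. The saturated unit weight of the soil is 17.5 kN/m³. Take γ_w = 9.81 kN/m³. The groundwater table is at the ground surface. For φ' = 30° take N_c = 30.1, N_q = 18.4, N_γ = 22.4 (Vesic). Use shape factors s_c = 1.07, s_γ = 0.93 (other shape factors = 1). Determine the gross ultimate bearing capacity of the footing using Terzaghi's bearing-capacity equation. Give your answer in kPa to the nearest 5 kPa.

q_ult ≈ 1280 kPa

Water table at ground surface, so effective unit weight γ' = 17.5 − 9.81 = 7.69 kN/m³ is used throughout; overburden q = 7.69 × 1.9 = 14.611 kPa; the same γ' applies in the ½γBN_γ term.
Cohesion term c·N_c·s_c = 24 × 30.1 × 1.07 = 772.97 kPa; surcharge term q·N_q = 14.611 × 18.4 = 268.84 kPa; self-weight term 0.5·γ·B·N_γ·s_γ = 0.5 × 7.69 × 3 × 22.4 × 0.93 = 240.3 kPa.
q_ult = 772.97 + 268.84 + 240.3 = 1282.1 kPa.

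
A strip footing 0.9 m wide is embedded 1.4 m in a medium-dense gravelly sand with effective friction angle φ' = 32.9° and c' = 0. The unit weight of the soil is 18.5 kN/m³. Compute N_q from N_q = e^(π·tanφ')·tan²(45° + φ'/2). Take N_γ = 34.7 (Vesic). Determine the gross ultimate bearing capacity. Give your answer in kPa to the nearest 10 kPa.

tan32.9° = 0.6469, so N_q = e^(π×0.6469)·tan²(61.45°) = 7.632 × 3.378 = 25.78.
q = γ·D_f = 18.5 × 1.4 = 25.9 kPa.
q·N_q = 25.9 × 25.782 = 667.76 kPa
0.5·γ·B·N_γ = 0.5 × 18.5 × 0.9 × 34.7 = 288.88 kPa
q_ult = 667.76 + 288.88 = 956.64 kPa.

q_ult ≈ 960 kPa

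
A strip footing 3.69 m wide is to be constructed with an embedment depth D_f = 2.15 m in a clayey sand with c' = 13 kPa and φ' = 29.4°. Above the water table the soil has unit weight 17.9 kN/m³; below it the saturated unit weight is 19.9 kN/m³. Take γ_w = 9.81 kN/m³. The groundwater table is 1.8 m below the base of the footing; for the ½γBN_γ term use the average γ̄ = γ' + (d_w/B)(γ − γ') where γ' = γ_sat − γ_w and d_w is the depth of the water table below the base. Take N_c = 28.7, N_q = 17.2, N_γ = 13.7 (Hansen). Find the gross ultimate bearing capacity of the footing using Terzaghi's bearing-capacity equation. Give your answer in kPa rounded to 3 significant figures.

Overburden at base level: q = 17.9 × 2.15 = 38.485 kPa.
The water table is 1.8 m below the base (< B = 3.69 m), so the ½γBN_γ term uses γ̄ = γ' + (d_w/B)(γ − γ') = 10.09 + (1.8/3.69)(17.9 − 10.09) = 13.9 kN/m³.
Cohesion term c·N_c = 13 × 28.7 = 373.1 kPa; surcharge term q·N_q = 38.485 × 17.2 = 661.94 kPa; self-weight term 0.5·γ·B·N_γ = 0.5 × 13.9 × 3.69 × 13.7 = 351.34 kPa.
q_ult = 373.1 + 661.94 + 351.34 = 1386.4 kPa.

q_ult ≈ 1390 kPa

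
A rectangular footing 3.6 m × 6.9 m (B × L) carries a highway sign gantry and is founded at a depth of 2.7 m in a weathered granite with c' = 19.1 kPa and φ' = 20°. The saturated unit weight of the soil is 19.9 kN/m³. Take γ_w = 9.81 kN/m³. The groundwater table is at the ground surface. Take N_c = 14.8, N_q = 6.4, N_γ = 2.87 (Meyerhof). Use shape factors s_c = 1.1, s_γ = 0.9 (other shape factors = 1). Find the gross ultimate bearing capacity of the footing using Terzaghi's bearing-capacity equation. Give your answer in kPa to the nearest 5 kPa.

γ' = 19.9 − 9.81 = 10.09 kN/m³ (submerged throughout). q = 10.09 × 2.7 = 27.243 kPa; the same γ' applies in the ½γBN_γ term.
c·N_c·s_c = 19.1 × 14.8 × 1.1 = 310.95 kPa
q·N_q = 27.243 × 6.4 = 174.36 kPa
0.5·γ·B·N_γ·s_γ = 0.5 × 10.09 × 3.6 × 2.87 × 0.9 = 46.912 kPa
q_ult = 310.95 + 174.36 + 46.912 = 532.22 kPa.

q_ult ≈ 530 kPa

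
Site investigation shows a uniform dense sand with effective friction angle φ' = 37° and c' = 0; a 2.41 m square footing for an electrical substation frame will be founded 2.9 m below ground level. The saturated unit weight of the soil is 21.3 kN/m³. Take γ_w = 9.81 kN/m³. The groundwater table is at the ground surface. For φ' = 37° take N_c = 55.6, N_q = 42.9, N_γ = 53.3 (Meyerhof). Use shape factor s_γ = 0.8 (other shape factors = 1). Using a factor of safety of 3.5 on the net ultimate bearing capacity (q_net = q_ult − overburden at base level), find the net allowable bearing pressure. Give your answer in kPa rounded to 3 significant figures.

q_all(net) ≈ 568 kPa

Water table at ground surface, so effective unit weight γ' = 21.3 − 9.81 = 11.49 kN/m³ is used throughout; overburden q = 11.49 × 2.9 = 33.321 kPa; the same γ' applies in the ½γBN_γ term.
Surcharge term q·N_q = 33.321 × 42.9 = 1429.5 kPa; self-weight term 0.5·γ·B·N_γ·s_γ = 0.5 × 11.49 × 2.41 × 53.3 × 0.8 = 590.37 kPa.
q_ult = 1429.5 + 590.37 = 2019.8 kPa.
q_net = 2019.8 − 33.321 = 1986.5 kPa.
q_all(net) = 1986.5 / 3.5 = 567.58 kPa.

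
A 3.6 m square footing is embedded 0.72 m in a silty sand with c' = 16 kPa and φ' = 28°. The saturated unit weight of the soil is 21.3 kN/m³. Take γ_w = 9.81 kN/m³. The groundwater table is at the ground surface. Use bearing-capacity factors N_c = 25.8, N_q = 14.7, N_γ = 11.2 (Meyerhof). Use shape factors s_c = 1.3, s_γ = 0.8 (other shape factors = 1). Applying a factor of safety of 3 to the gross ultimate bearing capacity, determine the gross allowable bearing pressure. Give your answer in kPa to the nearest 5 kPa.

γ' = 21.3 − 9.81 = 11.49 kN/m³ (submerged throughout). q = 11.49 × 0.72 = 8.2728 kPa; the same γ' applies in the ½γBN_γ term.
c·N_c·s_c = 16 × 25.8 × 1.3 = 536.64 kPa
q·N_q = 8.2728 × 14.7 = 121.61 kPa
0.5·γ·B·N_γ·s_γ = 0.5 × 11.49 × 3.6 × 11.2 × 0.8 = 185.31 kPa
q_ult = 536.64 + 121.61 + 185.31 = 843.56 kPa.
q_all = q_ult / FS = 843.56 / 3 = 281.19 kPa.

q_all ≈ 280 kPa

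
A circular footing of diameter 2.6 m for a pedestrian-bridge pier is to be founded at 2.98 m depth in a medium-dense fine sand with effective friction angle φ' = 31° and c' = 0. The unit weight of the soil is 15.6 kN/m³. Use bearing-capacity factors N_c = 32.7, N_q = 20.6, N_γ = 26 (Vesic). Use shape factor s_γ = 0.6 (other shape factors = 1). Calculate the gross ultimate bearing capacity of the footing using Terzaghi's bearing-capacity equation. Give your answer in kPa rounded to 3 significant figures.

Effective surcharge at the founding depth q = γ·D_f = 15.6 × 2.98 = 46.488 kPa.
q_ult = q·N_q + 0.5·γ·B·N_γ·s_γ
     = 46.488 × 20.6 + 0.5 × 15.6 × 2.6 × 26 × 0.6
     = 957.65 + 316.37 = 1274 kPa.

q_ult ≈ 1270 kPa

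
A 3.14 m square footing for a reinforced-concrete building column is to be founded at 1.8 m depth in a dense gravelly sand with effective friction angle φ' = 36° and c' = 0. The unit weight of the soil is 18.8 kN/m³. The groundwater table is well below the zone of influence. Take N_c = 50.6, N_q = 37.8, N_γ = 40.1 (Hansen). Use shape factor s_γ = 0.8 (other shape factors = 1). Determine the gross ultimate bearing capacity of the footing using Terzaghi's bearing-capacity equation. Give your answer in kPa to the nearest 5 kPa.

Effective surcharge at the founding depth q = γ·D_f = 18.8 × 1.8 = 33.84 kPa.
q_ult = q·N_q + 0.5·γ·B·N_γ·s_γ
     = 33.84 × 37.8 + 0.5 × 18.8 × 3.14 × 40.1 × 0.8
     = 1279.2 + 946.87 = 2226 kPa.

q_ult ≈ 2225 kPa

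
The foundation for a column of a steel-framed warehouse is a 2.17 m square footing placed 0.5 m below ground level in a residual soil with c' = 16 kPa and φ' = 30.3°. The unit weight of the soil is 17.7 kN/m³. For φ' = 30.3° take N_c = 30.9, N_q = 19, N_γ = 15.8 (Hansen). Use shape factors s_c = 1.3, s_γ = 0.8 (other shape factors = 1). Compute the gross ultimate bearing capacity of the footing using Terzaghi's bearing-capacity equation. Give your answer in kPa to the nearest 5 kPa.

q_ult ≈ 1055 kPa

Effective surcharge at the founding depth q = γ·D_f = 17.7 × 0.5 = 8.85 kPa.
q_ult = c·N_c·s_c + q·N_q + 0.5·γ·B·N_γ·s_γ
     = 16 × 30.9 × 1.3 + 8.85 × 19 + 0.5 × 17.7 × 2.17 × 15.8 × 0.8
     = 642.72 + 168.15 + 242.74 = 1053.6 kPa.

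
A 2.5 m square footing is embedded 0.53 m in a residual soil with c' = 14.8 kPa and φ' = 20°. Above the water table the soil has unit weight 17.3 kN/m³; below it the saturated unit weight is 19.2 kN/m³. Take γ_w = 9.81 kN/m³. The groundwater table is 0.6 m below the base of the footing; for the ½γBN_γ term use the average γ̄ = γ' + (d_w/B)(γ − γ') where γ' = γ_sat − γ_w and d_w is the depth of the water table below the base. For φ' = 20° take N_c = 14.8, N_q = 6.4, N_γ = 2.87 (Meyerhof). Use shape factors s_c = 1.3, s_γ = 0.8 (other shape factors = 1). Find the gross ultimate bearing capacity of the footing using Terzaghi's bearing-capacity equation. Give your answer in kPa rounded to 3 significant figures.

q_ult ≈ 376 kPa

Overburden at base level: q = 17.3 × 0.53 = 9.169 kPa.
The water table is 0.6 m below the base (< B = 2.5 m), so the ½γBN_γ term uses γ̄ = γ' + (d_w/B)(γ − γ') = 9.39 + (0.6/2.5)(17.3 − 9.39) = 11.288 kN/m³.
Cohesion term c·N_c·s_c = 14.8 × 14.8 × 1.3 = 284.75 kPa; surcharge term q·N_q = 9.169 × 6.4 = 58.682 kPa; self-weight term 0.5·γ·B·N_γ·s_γ = 0.5 × 11.288 × 2.5 × 2.87 × 0.8 = 32.398 kPa.
q_ult = 284.75 + 58.682 + 32.398 = 375.83 kPa.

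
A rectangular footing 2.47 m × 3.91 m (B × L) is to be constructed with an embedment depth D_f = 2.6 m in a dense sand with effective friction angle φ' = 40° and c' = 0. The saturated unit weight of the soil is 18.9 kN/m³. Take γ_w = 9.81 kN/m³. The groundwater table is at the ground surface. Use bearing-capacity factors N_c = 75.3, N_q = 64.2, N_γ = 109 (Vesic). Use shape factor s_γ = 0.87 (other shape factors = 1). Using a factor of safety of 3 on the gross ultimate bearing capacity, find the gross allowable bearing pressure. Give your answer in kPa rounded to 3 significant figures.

q_all ≈ 861 kPa

γ' = 18.9 − 9.81 = 9.09 kN/m³ (submerged throughout). q = 9.09 × 2.6 = 23.634 kPa; the same γ' applies in the ½γBN_γ term.
q·N_q = 23.634 × 64.2 = 1517.3 kPa
0.5·γ·B·N_γ·s_γ = 0.5 × 9.09 × 2.47 × 109 × 0.87 = 1064.6 kPa
q_ult = 1517.3 + 1064.6 = 2581.9 kPa.
q_all = 2581.9 / 3 = 860.63 kPa.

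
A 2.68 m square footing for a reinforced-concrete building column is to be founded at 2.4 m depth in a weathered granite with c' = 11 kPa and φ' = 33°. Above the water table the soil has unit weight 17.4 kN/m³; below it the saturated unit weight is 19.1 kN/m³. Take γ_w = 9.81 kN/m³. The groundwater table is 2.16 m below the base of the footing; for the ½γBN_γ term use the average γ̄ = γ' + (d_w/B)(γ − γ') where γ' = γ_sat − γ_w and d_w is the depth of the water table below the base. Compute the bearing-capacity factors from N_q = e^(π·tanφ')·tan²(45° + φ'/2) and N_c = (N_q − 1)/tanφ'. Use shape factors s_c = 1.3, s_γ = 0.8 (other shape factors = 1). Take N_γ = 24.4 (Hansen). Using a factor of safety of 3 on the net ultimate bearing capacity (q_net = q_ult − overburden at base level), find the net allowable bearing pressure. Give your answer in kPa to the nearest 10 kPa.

N_q = e^(π·tan33°)·tan²(61.5°) = 26.09; N_c = (N_q − 1)/tanφ' = 38.64.
Effective surcharge at the founding depth q = γ·D_f = 17.4 × 2.4 = 41.76 kPa.
With d_w = 2.16 m < B, γ̄ = 9.29 + (2.16/2.68) × (17.4 − 9.29) = 15.826 kN/m³.
q_ult = c·N_c·s_c + q·N_q + 0.5·γ·B·N_γ·s_γ
     = 11 × 38.638 × 1.3 + 41.76 × 26.092 + 0.5 × 15.826 × 2.68 × 24.4 × 0.8
     = 552.53 + 1089.6 + 413.97 = 2056.1 kPa.
q_net = 2056.1 − 41.76 = 2014.3 kPa.
q_all(net) = 2014.3 / 3 = 671.45 kPa.

q_all(net) ≈ 670 kPa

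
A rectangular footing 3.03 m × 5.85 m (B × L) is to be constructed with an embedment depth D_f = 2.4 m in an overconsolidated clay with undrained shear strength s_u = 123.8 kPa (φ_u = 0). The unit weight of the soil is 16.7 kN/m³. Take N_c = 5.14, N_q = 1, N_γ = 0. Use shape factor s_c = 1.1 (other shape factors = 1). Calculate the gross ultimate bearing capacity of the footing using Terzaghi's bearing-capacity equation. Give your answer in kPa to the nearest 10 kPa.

Overburden at base level: q = 16.7 × 2.4 = 40.08 kPa.
Cohesion term c·N_c·s_c = 123.8 × 5.14 × 1.1 = 699.97 kPa; surcharge term q·N_q = 40.08 × 1 = 40.08 kPa.
q_ult = 699.97 + 40.08 = 740.05 kPa.

q_ult ≈ 740 kPa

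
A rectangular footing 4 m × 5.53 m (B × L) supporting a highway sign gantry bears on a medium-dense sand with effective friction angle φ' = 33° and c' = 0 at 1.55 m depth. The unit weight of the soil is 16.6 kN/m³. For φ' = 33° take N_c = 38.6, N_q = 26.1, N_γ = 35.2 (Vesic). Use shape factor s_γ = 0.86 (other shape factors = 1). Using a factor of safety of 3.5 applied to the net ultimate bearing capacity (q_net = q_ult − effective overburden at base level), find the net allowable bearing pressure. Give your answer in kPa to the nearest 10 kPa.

q_all(net) ≈ 470 kPa

q = γ·D_f = 16.6 × 1.55 = 25.73 kPa.
q·N_q = 25.73 × 26.1 = 671.55 kPa
0.5·γ·B·N_γ·s_γ = 0.5 × 16.6 × 4 × 35.2 × 0.86 = 1005 kPa
q_ult = 671.55 + 1005 = 1676.6 kPa.
Net ultimate: q_net = 1676.6 − 25.73 = 1650.9 kPa.
q_all(net) = 1650.9 / 3.5 = 471.67 kPa.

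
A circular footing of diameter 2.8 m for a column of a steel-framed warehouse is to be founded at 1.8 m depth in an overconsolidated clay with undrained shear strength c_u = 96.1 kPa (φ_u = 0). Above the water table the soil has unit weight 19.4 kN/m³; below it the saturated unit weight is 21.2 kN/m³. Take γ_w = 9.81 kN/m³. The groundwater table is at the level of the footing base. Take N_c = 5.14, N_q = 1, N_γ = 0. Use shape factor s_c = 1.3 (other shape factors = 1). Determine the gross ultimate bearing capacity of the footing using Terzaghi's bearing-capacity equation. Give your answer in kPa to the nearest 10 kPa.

q = γ·D_f = 19.4 × 1.8 = 34.92 kPa.
c·N_c·s_c = 96.1 × 5.14 × 1.3 = 642.14 kPa
q·N_q = 34.92 × 1 = 34.92 kPa
q_ult = 642.14 + 34.92 = 677.06 kPa.

q_ult ≈ 680 kPa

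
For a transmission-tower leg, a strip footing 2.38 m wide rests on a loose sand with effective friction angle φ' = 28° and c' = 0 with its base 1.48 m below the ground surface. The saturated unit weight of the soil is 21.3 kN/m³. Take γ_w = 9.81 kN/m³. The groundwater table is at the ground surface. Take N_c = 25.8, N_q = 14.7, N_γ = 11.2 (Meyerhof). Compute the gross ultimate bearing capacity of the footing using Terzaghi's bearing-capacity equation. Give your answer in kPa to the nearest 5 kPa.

With the water table at the surface the whole profile is submerged: γ' = 21.3 − 9.81 = 11.49 kN/m³, so q = γ'·D_f = 17.005 kPa; the same γ' applies in the ½γBN_γ term.
q_ult = q·N_q + 0.5·γ·B·N_γ
     = 17.005 × 14.7 + 0.5 × 11.49 × 2.38 × 11.2
     = 249.98 + 153.14 = 403.12 kPa.

q_ult ≈ 405 kPa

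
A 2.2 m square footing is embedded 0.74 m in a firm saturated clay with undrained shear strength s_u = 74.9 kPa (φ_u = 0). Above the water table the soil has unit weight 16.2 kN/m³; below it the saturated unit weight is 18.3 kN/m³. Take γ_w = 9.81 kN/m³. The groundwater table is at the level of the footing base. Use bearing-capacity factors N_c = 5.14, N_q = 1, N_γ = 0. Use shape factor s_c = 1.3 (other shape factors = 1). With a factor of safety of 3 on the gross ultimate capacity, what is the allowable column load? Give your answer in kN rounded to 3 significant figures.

P_all ≈ 827 kN

q = γ·D_f = 16.2 × 0.74 = 11.988 kPa.
c·N_c·s_c = 74.9 × 5.14 × 1.3 = 500.48 kPa
q·N_q = 11.988 × 1 = 11.988 kPa
q_ult = 500.48 + 11.988 = 512.47 kPa.
Gross allowable pressure q_all = 512.47 / 3 = 170.82 kPa.
Footing area = 4.84 m², so allowable column load = 170.82 × 4.84 = 826.78 kN.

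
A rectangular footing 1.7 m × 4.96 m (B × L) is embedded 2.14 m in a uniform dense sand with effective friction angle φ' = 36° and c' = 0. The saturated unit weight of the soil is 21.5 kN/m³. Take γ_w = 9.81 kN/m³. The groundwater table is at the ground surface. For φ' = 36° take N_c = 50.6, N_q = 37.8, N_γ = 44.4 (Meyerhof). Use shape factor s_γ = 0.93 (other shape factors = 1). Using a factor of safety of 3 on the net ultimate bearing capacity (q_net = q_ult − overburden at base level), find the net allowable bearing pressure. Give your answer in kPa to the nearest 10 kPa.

γ' = 21.5 − 9.81 = 11.69 kN/m³ (submerged throughout). q = 11.69 × 2.14 = 25.017 kPa; the same γ' applies in the ½γBN_γ term.
q·N_q = 25.017 × 37.8 = 945.63 kPa
0.5·γ·B·N_γ·s_γ = 0.5 × 11.69 × 1.7 × 44.4 × 0.93 = 410.3 kPa
q_ult = 945.63 + 410.3 = 1355.9 kPa.
q_net = 1355.9 − 25.017 = 1330.9 kPa.
q_all(net) = 1330.9 / 3 = 443.64 kPa.

q_all(net) ≈ 440 kPa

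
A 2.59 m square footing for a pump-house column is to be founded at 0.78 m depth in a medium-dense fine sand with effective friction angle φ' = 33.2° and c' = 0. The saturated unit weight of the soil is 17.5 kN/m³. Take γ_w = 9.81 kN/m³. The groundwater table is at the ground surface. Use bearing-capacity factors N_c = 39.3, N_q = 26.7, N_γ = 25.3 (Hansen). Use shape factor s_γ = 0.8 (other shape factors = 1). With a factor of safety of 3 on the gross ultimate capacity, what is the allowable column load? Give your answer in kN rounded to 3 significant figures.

P_all ≈ 809 kN

Water table at ground surface, so effective unit weight γ' = 17.5 − 9.81 = 7.69 kN/m³ is used throughout; overburden q = 7.69 × 0.78 = 5.9982 kPa; the same γ' applies in the ½γBN_γ term.
Surcharge term q·N_q = 5.9982 × 26.7 = 160.15 kPa; self-weight term 0.5·γ·B·N_γ·s_γ = 0.5 × 7.69 × 2.59 × 25.3 × 0.8 = 201.56 kPa.
q_ult = 160.15 + 201.56 = 361.71 kPa.
Gross allowable pressure q_all = 361.71 / 3 = 120.57 kPa.
Footing area = 6.7081 m², so allowable column load = 120.57 × 6.7081 = 808.8 kN.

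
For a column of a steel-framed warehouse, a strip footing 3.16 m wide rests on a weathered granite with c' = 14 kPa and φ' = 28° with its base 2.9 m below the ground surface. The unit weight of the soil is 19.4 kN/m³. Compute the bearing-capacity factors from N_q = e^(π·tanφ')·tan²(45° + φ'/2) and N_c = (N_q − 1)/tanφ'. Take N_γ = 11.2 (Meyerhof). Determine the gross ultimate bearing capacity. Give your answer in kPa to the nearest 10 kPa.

q_ult ≈ 1530 kPa

tan28° = 0.5317, so N_q = e^(π×0.5317)·tan²(59°) = 5.314 × 2.77 = 14.72.
N_c = (14.72 − 1)/tan28° = 25.8.
Effective surcharge at the founding depth q = γ·D_f = 19.4 × 2.9 = 56.26 kPa.
q_ult = c·N_c + q·N_q + 0.5·γ·B·N_γ
     = 14 × 25.803 + 56.26 × 14.72 + 0.5 × 19.4 × 3.16 × 11.2
     = 361.25 + 828.14 + 343.3 = 1532.7 kPa.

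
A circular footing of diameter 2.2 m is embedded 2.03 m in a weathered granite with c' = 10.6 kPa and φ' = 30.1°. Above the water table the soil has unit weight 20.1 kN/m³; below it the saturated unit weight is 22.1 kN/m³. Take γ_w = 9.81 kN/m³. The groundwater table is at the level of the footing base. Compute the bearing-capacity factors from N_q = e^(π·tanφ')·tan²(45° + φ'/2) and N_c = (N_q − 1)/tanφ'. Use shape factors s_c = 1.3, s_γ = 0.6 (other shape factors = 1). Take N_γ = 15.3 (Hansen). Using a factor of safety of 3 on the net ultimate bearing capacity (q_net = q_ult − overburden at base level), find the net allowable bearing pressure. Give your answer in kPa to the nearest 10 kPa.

N_q = e^(π·tan30.1°)·tan²(60.05°) = 18.61; N_c = (N_q − 1)/tanφ' = 30.38.
Overburden at base level: q = 20.1 × 2.03 = 40.803 kPa.
Below the base the soil is submerged, so the ½γBN_γ term uses γ' = 22.1 − 9.81 = 12.29 kN/m³.
Cohesion term c·N_c·s_c = 10.6 × 30.381 × 1.3 = 418.65 kPa; surcharge term q·N_q = 40.803 × 18.611 = 759.39 kPa; self-weight term 0.5·γ·B·N_γ·s_γ = 0.5 × 12.29 × 2.2 × 15.3 × 0.6 = 124.1 kPa.
q_ult = 418.65 + 759.39 + 124.1 = 1302.1 kPa.
q_net = 1302.1 − 40.803 = 1261.3 kPa.
q_all(net) = 1261.3 / 3 = 420.45 kPa.

q_all(net) ≈ 420 kPa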